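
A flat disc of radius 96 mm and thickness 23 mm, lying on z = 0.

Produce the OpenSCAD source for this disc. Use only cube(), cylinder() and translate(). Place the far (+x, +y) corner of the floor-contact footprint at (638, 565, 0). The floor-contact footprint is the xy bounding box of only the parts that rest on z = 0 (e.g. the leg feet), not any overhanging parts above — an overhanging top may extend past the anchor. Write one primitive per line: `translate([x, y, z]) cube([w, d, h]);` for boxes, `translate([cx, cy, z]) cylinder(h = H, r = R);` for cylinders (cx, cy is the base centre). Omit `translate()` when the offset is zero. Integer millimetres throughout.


translate([542, 469, 0]) cylinder(h = 23, r = 96);


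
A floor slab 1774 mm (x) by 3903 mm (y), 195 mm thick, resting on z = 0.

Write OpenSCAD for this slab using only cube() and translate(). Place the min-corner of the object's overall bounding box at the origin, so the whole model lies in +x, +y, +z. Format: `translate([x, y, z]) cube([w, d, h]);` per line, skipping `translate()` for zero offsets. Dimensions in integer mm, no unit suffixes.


cube([1774, 3903, 195]);


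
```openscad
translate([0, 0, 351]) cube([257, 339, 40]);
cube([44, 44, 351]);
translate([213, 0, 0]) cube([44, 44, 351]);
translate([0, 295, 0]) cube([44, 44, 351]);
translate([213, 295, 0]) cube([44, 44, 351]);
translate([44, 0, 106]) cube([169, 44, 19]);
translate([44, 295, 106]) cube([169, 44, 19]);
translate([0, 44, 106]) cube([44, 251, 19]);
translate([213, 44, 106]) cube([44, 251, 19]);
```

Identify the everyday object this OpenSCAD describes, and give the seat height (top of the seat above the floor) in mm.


A stool. The seat height is 391 mm.

A 257×339×40 slab at z = 351 on four corner posts — a stool. The seat top is 351 + 40 = 391 mm.


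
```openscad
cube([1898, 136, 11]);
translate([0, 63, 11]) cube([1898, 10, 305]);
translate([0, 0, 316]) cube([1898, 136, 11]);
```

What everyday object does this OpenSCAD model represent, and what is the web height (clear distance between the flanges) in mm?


An I-beam. The web height is 305 mm.

Two wide flanges with a thin centred web — an I-beam. Overall 327 mm minus two 11 mm flanges gives a web of 327 − 2·11 = 305 mm.


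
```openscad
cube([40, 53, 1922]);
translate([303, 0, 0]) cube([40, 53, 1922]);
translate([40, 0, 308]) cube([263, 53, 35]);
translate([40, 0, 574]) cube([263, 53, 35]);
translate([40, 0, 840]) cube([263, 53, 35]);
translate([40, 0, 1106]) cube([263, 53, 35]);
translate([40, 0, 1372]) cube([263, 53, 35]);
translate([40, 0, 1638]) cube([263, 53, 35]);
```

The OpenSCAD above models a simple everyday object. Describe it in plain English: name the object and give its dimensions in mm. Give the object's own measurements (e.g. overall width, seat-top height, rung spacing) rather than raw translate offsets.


A straight ladder. Two 40×53 mm vertical rails, 1922 mm tall, stand 343 mm apart (outside-to-outside) with their front faces coplanar on the −y side. 6 rungs, each 53 mm deep and 35 mm tall, span between the inner faces of the rails, front faces flush with the rails. The lowest rung's underside is at z = 308 mm and rungs are spaced 266 mm apart (underside to underside).


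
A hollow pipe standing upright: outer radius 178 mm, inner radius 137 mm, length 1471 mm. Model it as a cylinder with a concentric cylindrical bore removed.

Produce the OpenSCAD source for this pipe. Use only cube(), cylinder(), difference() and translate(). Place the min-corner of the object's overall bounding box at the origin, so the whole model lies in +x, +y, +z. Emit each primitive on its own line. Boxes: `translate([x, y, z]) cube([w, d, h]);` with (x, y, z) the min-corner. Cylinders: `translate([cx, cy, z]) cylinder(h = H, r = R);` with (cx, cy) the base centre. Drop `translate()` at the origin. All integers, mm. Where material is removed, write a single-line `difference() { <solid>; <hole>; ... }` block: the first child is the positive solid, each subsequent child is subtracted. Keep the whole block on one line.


difference() { translate([178, 178, 0]) cylinder(h = 1471, r = 178); translate([178, 178, 0]) cylinder(h = 1471, r = 137); }


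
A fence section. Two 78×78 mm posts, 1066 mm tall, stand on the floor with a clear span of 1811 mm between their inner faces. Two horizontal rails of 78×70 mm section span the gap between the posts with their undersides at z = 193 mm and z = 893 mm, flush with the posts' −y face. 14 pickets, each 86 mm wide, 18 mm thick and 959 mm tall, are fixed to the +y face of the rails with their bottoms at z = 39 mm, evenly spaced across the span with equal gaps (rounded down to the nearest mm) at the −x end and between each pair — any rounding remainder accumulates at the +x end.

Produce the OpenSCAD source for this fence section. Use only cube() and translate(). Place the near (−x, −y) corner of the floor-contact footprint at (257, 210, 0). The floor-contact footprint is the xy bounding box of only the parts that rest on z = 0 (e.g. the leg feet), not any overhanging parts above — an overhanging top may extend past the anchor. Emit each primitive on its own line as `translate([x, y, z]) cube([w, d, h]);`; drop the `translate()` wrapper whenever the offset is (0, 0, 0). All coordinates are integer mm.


translate([257, 210, 0]) cube([78, 78, 1066]);
translate([2146, 210, 0]) cube([78, 78, 1066]);
translate([335, 210, 193]) cube([1811, 78, 70]);
translate([335, 210, 893]) cube([1811, 78, 70]);
translate([375, 288, 39]) cube([86, 18, 959]);
translate([501, 288, 39]) cube([86, 18, 959]);
translate([627, 288, 39]) cube([86, 18, 959]);
translate([753, 288, 39]) cube([86, 18, 959]);
translate([879, 288, 39]) cube([86, 18, 959]);
translate([1005, 288, 39]) cube([86, 18, 959]);
translate([1131, 288, 39]) cube([86, 18, 959]);
translate([1257, 288, 39]) cube([86, 18, 959]);
translate([1383, 288, 39]) cube([86, 18, 959]);
translate([1509, 288, 39]) cube([86, 18, 959]);
translate([1635, 288, 39]) cube([86, 18, 959]);
translate([1761, 288, 39]) cube([86, 18, 959]);
translate([1887, 288, 39]) cube([86, 18, 959]);
translate([2013, 288, 39]) cube([86, 18, 959]);


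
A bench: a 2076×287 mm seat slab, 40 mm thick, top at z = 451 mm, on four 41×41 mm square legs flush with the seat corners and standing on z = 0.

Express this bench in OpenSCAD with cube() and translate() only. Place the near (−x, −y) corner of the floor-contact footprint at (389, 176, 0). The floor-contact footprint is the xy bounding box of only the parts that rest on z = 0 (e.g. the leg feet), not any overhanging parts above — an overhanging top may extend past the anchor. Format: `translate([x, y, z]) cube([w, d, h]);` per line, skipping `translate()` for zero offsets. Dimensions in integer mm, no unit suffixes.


translate([389, 176, 411]) cube([2076, 287, 40]);
translate([389, 176, 0]) cube([41, 41, 411]);
translate([389, 422, 0]) cube([41, 41, 411]);
translate([2424, 176, 0]) cube([41, 41, 411]);
translate([2424, 422, 0]) cube([41, 41, 411]);


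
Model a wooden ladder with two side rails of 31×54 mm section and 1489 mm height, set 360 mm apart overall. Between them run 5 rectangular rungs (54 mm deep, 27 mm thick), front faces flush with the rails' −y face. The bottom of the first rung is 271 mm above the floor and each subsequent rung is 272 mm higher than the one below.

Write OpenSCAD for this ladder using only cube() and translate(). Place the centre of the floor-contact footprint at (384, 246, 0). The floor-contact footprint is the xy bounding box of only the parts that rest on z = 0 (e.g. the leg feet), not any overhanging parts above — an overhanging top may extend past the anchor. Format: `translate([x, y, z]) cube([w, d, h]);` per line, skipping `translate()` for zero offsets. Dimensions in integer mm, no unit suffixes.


// rung span = 360 - 2*31 = 298
// rung[k] z = 271 + k*272
translate([204, 219, 0]) cube([31, 54, 1489]);
translate([533, 219, 0]) cube([31, 54, 1489]);
translate([235, 219, 271]) cube([298, 54, 27]);
translate([235, 219, 543]) cube([298, 54, 27]);
translate([235, 219, 815]) cube([298, 54, 27]);
translate([235, 219, 1087]) cube([298, 54, 27]);
translate([235, 219, 1359]) cube([298, 54, 27]);


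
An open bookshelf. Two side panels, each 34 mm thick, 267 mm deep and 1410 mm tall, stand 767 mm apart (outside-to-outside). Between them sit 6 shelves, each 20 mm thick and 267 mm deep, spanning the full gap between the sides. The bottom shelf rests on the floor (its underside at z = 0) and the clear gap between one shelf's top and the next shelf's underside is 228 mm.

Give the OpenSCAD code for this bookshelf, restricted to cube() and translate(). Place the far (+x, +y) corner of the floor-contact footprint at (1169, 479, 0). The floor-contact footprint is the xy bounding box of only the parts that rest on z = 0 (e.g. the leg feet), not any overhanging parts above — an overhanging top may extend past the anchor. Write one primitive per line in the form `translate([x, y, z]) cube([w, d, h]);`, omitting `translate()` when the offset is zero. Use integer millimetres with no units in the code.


translate([402, 212, 0]) cube([34, 267, 1410]);
translate([1135, 212, 0]) cube([34, 267, 1410]);
translate([436, 212, 0]) cube([699, 267, 20]);
translate([436, 212, 248]) cube([699, 267, 20]);
translate([436, 212, 496]) cube([699, 267, 20]);
translate([436, 212, 744]) cube([699, 267, 20]);
translate([436, 212, 992]) cube([699, 267, 20]);
translate([436, 212, 1240]) cube([699, 267, 20]);


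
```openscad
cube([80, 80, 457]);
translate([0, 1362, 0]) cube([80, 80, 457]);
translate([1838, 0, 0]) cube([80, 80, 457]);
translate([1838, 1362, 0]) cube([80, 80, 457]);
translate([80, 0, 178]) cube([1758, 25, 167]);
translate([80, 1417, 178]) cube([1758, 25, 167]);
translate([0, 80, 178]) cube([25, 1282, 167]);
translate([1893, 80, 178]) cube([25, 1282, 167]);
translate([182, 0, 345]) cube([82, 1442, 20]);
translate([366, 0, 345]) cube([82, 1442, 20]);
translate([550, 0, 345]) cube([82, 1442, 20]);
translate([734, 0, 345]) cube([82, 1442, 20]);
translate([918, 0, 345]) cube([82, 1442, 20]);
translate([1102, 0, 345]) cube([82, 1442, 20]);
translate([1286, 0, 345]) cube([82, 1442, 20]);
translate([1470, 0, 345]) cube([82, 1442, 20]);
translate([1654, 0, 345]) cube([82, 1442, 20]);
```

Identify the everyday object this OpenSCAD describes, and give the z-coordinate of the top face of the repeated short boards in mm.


A bed frame. The slat-top height is 365 mm.

Four posts, four rails, and a row of slats — a bed frame. Slats sit on the rails at z = 178 + 167 = 345; with slat thickness 20, the top is 365 mm.


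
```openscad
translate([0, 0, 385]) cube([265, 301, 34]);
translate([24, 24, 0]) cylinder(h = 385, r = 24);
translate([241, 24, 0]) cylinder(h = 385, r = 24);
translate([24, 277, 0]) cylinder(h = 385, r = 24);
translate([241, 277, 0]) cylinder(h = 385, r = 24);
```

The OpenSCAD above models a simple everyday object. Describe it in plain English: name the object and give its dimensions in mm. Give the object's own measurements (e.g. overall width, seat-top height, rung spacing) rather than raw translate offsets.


A four-legged stool. The seat is a 265×301×34 mm slab whose top surface is at z = 419 mm; four round legs, each 48 mm in diameter, run from the floor (z = 0) to the underside of the seat, each leg's axis is inset half a diameter from the nearest pair of seat edges (so the leg's bounding box is flush with the corner).


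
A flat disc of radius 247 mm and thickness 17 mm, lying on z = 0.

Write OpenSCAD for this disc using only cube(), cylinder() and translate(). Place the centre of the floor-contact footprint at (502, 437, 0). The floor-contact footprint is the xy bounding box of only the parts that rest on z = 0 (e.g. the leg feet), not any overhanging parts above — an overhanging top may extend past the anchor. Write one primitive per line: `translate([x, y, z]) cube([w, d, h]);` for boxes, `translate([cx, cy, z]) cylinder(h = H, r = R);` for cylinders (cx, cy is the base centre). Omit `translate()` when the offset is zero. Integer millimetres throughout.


translate([502, 437, 0]) cylinder(h = 17, r = 247);


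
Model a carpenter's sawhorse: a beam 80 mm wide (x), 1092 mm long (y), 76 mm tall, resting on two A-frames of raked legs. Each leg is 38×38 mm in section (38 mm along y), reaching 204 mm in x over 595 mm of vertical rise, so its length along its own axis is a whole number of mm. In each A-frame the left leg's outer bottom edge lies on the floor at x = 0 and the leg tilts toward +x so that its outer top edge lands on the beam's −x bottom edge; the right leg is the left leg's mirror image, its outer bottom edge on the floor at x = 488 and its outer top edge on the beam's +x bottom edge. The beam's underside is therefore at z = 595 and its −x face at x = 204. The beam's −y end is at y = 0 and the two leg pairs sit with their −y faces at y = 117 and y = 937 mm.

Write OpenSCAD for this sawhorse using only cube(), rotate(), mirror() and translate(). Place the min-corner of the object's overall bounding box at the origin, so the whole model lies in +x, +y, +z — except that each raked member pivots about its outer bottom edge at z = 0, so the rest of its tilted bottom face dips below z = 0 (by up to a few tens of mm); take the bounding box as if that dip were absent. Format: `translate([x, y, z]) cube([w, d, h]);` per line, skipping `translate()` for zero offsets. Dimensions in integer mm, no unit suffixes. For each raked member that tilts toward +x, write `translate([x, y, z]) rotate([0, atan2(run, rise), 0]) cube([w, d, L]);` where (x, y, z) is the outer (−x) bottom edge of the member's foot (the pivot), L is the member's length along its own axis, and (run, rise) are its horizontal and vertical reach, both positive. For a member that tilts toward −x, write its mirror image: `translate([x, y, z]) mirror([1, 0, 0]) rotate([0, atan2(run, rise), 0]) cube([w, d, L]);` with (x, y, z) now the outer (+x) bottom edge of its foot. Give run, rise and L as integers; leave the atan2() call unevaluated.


// leg length = √(204² + 595²) = 629
// right-leg outer foot x = 2·204 + 80 = 488
// beam min-corner = (204, 0, 595)
translate([204, 0, 595]) cube([80, 1092, 76]);
translate([0, 117, 0]) rotate([0, atan2(204, 595), 0]) cube([38, 38, 629]);
translate([488, 117, 0]) mirror([1, 0, 0]) rotate([0, atan2(204, 595), 0]) cube([38, 38, 629]);
translate([0, 937, 0]) rotate([0, atan2(204, 595), 0]) cube([38, 38, 629]);
translate([488, 937, 0]) mirror([1, 0, 0]) rotate([0, atan2(204, 595), 0]) cube([38, 38, 629]);


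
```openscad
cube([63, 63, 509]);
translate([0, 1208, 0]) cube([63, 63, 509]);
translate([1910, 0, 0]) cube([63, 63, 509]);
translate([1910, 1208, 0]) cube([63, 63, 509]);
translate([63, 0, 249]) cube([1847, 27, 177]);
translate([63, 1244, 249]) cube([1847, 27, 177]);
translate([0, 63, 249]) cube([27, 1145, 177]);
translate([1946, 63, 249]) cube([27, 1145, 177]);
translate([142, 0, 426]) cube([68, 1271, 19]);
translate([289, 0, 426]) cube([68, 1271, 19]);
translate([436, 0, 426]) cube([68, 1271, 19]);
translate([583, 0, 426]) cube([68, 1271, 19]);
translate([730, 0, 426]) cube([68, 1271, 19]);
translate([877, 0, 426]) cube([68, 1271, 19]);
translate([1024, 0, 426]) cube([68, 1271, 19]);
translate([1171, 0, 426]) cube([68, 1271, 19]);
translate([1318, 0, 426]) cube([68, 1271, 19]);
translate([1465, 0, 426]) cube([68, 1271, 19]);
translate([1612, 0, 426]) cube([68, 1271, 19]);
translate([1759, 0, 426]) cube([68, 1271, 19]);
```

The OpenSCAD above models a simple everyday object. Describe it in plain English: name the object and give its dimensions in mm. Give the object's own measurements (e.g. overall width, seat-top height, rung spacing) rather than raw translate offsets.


A bed frame 1973 mm long (x) by 1271 mm wide (y). Four 63×63 mm corner posts, 509 mm tall, at the corners of the footprint. Four rails of 27 mm thickness and 177 mm height run between adjacent posts with their undersides at z = 249 mm, their outer faces flush with the outside of the frame (the two x-running rails run between the posts' inner faces; the two y-running rails run between the posts' inner faces). 12 slats, each 68 mm wide (x) and 19 mm thick, lie across the top of the two x-running rails, running the full 1271 mm width of the frame in y; along x they sit between the end posts with a 79 mm gap after the −x posts and between neighbouring slats, leaving 83 mm before the +x posts.


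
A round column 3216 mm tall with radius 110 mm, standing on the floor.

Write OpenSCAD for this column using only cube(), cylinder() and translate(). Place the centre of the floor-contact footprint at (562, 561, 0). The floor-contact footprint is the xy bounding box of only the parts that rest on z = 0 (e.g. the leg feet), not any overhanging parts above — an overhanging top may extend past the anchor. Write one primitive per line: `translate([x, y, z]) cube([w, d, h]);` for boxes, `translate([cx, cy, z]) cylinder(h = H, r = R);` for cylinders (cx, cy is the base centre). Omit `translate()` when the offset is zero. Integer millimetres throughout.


translate([562, 561, 0]) cylinder(h = 3216, r = 110);


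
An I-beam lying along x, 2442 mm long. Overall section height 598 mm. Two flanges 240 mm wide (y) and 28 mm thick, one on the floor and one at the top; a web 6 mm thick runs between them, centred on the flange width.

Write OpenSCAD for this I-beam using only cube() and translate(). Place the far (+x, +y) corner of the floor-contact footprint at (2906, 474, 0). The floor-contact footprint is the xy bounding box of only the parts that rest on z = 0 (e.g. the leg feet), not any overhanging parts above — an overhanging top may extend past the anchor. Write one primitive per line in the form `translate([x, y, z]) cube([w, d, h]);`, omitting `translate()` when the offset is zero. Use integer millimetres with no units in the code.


translate([464, 234, 0]) cube([2442, 240, 28]);
translate([464, 351, 28]) cube([2442, 6, 542]);
translate([464, 234, 570]) cube([2442, 240, 28]);


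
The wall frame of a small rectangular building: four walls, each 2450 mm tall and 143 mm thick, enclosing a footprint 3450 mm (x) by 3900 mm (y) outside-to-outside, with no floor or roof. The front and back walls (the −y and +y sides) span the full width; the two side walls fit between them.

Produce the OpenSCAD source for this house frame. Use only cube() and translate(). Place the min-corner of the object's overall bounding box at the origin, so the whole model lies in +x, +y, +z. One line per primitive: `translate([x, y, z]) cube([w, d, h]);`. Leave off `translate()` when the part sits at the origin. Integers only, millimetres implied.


cube([3450, 143, 2450]);
translate([0, 3757, 0]) cube([3450, 143, 2450]);
translate([0, 143, 0]) cube([143, 3614, 2450]);
translate([3307, 143, 0]) cube([143, 3614, 2450]);


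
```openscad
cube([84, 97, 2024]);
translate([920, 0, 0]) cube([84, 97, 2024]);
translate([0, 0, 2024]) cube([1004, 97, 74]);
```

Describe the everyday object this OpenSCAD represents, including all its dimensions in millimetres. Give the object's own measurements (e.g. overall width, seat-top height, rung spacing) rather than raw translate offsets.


A door frame. The clear opening is 836 mm wide and 2024 mm high. Two 84 mm wide jambs, 97 mm deep, stand either side of the opening from the floor to the top of the opening. A 74 mm thick head sits across the top of both jambs, spanning the full outside width of the frame.


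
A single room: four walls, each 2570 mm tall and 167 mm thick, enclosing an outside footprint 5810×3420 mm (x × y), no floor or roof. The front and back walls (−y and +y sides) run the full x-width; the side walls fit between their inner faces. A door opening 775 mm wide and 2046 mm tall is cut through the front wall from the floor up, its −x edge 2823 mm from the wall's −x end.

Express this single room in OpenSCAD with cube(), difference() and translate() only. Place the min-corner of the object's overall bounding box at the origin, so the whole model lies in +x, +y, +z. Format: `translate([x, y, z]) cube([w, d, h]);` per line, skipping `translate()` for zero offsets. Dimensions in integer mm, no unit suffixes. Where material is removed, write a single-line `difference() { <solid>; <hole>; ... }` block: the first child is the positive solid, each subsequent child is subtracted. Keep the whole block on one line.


difference() { cube([5810, 167, 2570]); translate([2823, 0, 0]) cube([775, 167, 2046]); }
translate([0, 3253, 0]) cube([5810, 167, 2570]);
translate([0, 167, 0]) cube([167, 3086, 2570]);
translate([5643, 167, 0]) cube([167, 3086, 2570]);


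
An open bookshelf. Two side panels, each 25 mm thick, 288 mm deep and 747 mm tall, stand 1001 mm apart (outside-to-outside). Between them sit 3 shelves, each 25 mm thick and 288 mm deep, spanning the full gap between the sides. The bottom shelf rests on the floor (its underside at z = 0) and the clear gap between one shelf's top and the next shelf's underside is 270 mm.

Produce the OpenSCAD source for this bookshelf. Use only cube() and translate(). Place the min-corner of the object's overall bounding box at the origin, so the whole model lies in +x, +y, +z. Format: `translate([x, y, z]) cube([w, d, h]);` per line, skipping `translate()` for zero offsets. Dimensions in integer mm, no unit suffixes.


cube([25, 288, 747]);
translate([976, 0, 0]) cube([25, 288, 747]);
translate([25, 0, 0]) cube([951, 288, 25]);
translate([25, 0, 295]) cube([951, 288, 25]);
translate([25, 0, 590]) cube([951, 288, 25]);


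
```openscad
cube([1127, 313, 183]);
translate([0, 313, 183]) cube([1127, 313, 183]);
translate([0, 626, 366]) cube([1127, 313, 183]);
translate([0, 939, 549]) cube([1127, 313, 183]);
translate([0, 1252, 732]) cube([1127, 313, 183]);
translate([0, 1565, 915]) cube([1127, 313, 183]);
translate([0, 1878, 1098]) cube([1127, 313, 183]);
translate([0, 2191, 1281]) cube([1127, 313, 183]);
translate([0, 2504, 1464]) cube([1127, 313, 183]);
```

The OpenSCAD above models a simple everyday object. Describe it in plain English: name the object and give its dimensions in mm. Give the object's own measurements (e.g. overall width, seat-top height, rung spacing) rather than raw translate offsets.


A straight staircase of 9 solid steps. Each step is 1127 mm wide (x), 313 mm deep (y, the going) and 183 mm tall (the rise). The first step rests on the floor; each subsequent step sits one going further in +y and one rise higher in +z, directly behind and above the previous step with no overlap.


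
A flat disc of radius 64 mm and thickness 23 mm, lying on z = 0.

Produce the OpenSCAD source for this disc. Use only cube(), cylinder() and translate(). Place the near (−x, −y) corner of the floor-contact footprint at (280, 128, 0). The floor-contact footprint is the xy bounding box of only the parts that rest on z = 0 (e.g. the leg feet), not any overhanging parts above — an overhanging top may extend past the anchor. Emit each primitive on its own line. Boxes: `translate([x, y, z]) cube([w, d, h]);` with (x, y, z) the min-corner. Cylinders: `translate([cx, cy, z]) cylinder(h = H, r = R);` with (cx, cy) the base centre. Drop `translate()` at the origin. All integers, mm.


translate([344, 192, 0]) cylinder(h = 23, r = 64);


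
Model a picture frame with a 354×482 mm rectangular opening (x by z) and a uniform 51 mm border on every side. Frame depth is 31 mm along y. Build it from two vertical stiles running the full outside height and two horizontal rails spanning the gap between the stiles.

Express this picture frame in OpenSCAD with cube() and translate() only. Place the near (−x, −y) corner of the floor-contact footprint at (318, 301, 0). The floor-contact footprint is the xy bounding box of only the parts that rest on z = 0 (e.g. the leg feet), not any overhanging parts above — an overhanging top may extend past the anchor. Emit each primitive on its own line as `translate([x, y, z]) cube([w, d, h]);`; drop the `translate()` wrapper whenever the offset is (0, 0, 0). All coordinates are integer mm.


translate([318, 301, 0]) cube([51, 31, 584]);
translate([723, 301, 0]) cube([51, 31, 584]);
translate([369, 301, 0]) cube([354, 31, 51]);
translate([369, 301, 533]) cube([354, 31, 51]);


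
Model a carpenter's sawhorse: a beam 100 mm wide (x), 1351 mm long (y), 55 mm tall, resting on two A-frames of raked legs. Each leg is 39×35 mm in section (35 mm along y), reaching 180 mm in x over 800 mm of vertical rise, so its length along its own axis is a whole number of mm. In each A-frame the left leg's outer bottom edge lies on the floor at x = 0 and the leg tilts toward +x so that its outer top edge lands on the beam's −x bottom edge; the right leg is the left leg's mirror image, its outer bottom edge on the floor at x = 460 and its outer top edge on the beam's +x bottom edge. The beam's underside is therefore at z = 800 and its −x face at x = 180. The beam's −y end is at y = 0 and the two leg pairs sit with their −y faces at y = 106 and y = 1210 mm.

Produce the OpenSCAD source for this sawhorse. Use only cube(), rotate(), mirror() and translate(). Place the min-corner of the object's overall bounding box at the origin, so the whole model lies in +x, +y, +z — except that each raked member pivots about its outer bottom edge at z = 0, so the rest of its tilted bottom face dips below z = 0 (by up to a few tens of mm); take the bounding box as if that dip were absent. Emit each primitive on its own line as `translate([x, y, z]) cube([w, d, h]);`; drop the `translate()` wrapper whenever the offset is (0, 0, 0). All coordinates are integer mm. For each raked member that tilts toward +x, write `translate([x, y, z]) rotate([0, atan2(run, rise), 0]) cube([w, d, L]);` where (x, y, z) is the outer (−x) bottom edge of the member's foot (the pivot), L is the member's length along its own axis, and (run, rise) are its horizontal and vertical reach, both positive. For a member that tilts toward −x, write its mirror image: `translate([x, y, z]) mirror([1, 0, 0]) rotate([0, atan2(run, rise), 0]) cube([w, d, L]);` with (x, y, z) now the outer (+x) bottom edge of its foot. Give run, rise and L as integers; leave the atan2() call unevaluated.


translate([180, 0, 800]) cube([100, 1351, 55]);
translate([0, 106, 0]) rotate([0, atan2(180, 800), 0]) cube([39, 35, 820]);
translate([460, 106, 0]) mirror([1, 0, 0]) rotate([0, atan2(180, 800), 0]) cube([39, 35, 820]);
translate([0, 1210, 0]) rotate([0, atan2(180, 800), 0]) cube([39, 35, 820]);
translate([460, 1210, 0]) mirror([1, 0, 0]) rotate([0, atan2(180, 800), 0]) cube([39, 35, 820]);


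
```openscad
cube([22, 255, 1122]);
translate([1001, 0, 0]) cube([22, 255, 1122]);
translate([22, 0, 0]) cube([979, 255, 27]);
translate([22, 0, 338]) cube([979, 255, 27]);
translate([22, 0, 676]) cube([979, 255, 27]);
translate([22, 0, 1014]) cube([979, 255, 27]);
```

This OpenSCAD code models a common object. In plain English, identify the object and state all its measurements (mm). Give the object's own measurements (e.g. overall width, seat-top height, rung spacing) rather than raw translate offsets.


An open bookshelf. Two side panels, each 22 mm thick, 255 mm deep and 1122 mm tall, stand 1023 mm apart (outside-to-outside). Between them sit 4 shelves, each 27 mm thick and 255 mm deep, spanning the full gap between the sides. The bottom shelf rests on the floor (its underside at z = 0) and the clear gap between one shelf's top and the next shelf's underside is 311 mm.


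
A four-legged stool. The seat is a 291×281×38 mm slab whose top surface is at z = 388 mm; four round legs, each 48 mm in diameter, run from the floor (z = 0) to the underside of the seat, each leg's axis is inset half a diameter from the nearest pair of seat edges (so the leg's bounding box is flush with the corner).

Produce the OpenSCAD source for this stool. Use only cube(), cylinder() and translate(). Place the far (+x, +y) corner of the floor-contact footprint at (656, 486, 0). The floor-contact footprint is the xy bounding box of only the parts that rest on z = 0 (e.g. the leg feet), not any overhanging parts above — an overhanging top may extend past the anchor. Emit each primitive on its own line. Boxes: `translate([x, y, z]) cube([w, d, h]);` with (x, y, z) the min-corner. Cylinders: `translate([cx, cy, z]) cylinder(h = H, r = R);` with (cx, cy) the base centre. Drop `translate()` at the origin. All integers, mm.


translate([365, 205, 350]) cube([291, 281, 38]);
translate([389, 229, 0]) cylinder(h = 350, r = 24);
translate([632, 229, 0]) cylinder(h = 350, r = 24);
translate([389, 462, 0]) cylinder(h = 350, r = 24);
translate([632, 462, 0]) cylinder(h = 350, r = 24);


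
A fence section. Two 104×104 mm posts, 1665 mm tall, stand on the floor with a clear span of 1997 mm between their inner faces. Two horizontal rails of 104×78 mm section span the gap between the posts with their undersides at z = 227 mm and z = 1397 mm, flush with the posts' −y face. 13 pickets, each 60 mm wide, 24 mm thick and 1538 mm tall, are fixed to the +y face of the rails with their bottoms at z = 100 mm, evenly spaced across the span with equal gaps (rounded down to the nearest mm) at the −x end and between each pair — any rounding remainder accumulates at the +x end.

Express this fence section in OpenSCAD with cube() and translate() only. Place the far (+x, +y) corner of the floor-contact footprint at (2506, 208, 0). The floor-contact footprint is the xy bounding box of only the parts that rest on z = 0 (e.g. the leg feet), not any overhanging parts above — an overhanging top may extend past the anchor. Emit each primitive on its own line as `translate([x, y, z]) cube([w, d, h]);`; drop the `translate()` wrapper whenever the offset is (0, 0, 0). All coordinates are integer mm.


translate([301, 104, 0]) cube([104, 104, 1665]);
translate([2402, 104, 0]) cube([104, 104, 1665]);
translate([405, 104, 227]) cube([1997, 104, 78]);
translate([405, 104, 1397]) cube([1997, 104, 78]);
translate([491, 208, 100]) cube([60, 24, 1538]);
translate([637, 208, 100]) cube([60, 24, 1538]);
translate([783, 208, 100]) cube([60, 24, 1538]);
translate([929, 208, 100]) cube([60, 24, 1538]);
translate([1075, 208, 100]) cube([60, 24, 1538]);
translate([1221, 208, 100]) cube([60, 24, 1538]);
translate([1367, 208, 100]) cube([60, 24, 1538]);
translate([1513, 208, 100]) cube([60, 24, 1538]);
translate([1659, 208, 100]) cube([60, 24, 1538]);
translate([1805, 208, 100]) cube([60, 24, 1538]);
translate([1951, 208, 100]) cube([60, 24, 1538]);
translate([2097, 208, 100]) cube([60, 24, 1538]);
translate([2243, 208, 100]) cube([60, 24, 1538]);


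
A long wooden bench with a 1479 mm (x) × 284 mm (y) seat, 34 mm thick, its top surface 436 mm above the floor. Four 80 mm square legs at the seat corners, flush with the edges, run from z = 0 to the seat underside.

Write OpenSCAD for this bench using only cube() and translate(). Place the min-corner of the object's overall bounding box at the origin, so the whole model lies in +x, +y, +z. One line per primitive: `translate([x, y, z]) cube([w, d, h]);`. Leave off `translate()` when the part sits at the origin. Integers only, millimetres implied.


// leg_h = 436 − 34 = 402
translate([0, 0, 402]) cube([1479, 284, 34]);
cube([80, 80, 402]);
translate([0, 204, 0]) cube([80, 80, 402]);
translate([1399, 0, 0]) cube([80, 80, 402]);
translate([1399, 204, 0]) cube([80, 80, 402]);


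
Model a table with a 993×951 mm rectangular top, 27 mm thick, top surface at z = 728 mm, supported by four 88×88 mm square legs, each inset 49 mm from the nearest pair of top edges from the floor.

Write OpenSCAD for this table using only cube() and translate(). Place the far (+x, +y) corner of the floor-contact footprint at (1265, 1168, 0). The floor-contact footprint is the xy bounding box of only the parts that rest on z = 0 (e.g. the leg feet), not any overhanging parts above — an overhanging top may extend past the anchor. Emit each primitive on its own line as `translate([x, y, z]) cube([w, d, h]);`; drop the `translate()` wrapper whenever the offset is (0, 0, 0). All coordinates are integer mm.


translate([321, 266, 701]) cube([993, 951, 27]);
translate([370, 315, 0]) cube([88, 88, 701]);
translate([1177, 315, 0]) cube([88, 88, 701]);
translate([370, 1080, 0]) cube([88, 88, 701]);
translate([1177, 1080, 0]) cube([88, 88, 701]);


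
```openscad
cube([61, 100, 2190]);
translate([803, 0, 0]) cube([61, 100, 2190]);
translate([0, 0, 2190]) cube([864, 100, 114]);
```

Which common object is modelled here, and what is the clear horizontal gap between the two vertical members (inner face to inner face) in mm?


A door frame. The clear opening width is 742 mm.

Two 2190 mm tall posts with a header on top — a door frame. The left jamb is 61 mm wide at x = 0; the right jamb starts at x = 803. The clear opening is 803 − 61 = 742 mm.


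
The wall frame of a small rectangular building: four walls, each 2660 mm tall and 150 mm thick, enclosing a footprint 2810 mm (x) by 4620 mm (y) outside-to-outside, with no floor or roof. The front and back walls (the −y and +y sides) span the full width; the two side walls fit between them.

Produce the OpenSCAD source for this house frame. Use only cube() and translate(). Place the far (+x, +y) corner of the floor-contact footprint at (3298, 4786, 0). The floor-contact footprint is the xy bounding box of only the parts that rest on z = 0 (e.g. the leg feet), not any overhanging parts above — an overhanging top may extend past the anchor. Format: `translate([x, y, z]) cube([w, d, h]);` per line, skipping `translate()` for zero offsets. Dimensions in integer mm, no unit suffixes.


translate([488, 166, 0]) cube([2810, 150, 2660]);
translate([488, 4636, 0]) cube([2810, 150, 2660]);
translate([488, 316, 0]) cube([150, 4320, 2660]);
translate([3148, 316, 0]) cube([150, 4320, 2660]);


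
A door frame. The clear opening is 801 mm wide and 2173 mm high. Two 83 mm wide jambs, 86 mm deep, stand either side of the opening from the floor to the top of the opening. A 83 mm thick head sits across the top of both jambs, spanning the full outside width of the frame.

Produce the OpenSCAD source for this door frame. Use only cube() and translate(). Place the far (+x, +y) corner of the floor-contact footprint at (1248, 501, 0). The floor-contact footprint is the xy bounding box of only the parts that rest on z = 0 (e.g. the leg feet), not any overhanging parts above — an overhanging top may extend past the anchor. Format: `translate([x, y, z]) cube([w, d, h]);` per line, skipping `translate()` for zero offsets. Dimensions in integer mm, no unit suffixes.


translate([281, 415, 0]) cube([83, 86, 2173]);
translate([1165, 415, 0]) cube([83, 86, 2173]);
translate([281, 415, 2173]) cube([967, 86, 83]);


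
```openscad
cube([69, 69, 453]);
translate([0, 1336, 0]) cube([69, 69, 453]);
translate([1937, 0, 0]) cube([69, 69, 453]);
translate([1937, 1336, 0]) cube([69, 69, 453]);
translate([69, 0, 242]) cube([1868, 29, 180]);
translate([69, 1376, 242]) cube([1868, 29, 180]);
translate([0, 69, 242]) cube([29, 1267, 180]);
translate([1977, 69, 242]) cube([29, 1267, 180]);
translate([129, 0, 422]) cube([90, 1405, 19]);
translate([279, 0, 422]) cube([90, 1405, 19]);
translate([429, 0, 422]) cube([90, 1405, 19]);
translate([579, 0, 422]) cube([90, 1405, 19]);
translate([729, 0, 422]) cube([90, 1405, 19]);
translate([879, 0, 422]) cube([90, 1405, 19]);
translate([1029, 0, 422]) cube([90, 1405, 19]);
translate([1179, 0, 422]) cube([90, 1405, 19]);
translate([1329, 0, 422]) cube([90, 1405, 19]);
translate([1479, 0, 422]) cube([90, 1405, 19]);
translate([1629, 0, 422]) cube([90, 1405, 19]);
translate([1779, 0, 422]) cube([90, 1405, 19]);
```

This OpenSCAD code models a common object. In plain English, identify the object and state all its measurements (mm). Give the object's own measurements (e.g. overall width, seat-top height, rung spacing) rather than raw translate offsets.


A bed frame 2006 mm long (x) by 1405 mm wide (y). Four 69×69 mm corner posts, 453 mm tall, at the corners of the footprint. Four rails of 29 mm thickness and 180 mm height run between adjacent posts with their undersides at z = 242 mm, their outer faces flush with the outside of the frame (the two x-running rails run between the posts' inner faces; the two y-running rails run between the posts' inner faces). 12 slats, each 90 mm wide (x) and 19 mm thick, lie across the top of the two x-running rails, running the full 1405 mm width of the frame in y; along x they sit between the end posts with a 60 mm gap after the −x posts and between neighbouring slats, leaving 68 mm before the +x posts.


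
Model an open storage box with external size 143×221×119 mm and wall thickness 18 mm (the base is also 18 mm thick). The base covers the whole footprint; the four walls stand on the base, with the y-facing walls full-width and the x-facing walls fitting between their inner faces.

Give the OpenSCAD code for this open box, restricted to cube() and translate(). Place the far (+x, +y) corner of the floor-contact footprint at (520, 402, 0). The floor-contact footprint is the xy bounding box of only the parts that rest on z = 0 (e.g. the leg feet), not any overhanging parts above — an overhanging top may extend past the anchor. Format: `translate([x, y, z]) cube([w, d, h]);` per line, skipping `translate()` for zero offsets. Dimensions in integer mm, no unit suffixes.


translate([377, 181, 0]) cube([143, 221, 18]);
translate([377, 181, 18]) cube([143, 18, 101]);
translate([377, 384, 18]) cube([143, 18, 101]);
translate([377, 199, 18]) cube([18, 185, 101]);
translate([502, 199, 18]) cube([18, 185, 101]);


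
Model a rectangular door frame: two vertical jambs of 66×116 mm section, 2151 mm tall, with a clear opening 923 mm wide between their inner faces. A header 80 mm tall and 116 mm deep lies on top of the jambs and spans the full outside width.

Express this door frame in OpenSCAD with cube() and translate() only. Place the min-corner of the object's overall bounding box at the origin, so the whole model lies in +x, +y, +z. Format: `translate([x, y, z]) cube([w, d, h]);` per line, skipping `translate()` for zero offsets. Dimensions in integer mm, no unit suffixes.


cube([66, 116, 2151]);
translate([989, 0, 0]) cube([66, 116, 2151]);
translate([0, 0, 2151]) cube([1055, 116, 80]);


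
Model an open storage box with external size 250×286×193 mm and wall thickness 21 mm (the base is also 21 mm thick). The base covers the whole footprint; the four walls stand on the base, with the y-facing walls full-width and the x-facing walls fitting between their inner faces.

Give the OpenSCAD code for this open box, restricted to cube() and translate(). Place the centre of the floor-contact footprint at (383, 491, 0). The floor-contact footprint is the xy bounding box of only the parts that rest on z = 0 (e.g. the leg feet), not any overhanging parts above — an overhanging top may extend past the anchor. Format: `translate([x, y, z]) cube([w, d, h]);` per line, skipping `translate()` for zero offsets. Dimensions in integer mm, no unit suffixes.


translate([258, 348, 0]) cube([250, 286, 21]);
translate([258, 348, 21]) cube([250, 21, 172]);
translate([258, 613, 21]) cube([250, 21, 172]);
translate([258, 369, 21]) cube([21, 244, 172]);
translate([487, 369, 21]) cube([21, 244, 172]);


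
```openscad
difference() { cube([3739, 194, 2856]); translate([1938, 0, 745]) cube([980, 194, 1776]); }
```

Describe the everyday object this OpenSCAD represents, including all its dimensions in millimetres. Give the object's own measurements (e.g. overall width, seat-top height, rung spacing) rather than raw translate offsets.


A wall 3739 mm long (x), 194 mm thick (y), 2856 mm tall, with a rectangular window opening cut through it. The opening is 980 mm wide and 1776 mm tall; its sill is at z = 745 mm and its near (−x) edge is 1938 mm from the wall's −x end. The opening passes through the full wall thickness.


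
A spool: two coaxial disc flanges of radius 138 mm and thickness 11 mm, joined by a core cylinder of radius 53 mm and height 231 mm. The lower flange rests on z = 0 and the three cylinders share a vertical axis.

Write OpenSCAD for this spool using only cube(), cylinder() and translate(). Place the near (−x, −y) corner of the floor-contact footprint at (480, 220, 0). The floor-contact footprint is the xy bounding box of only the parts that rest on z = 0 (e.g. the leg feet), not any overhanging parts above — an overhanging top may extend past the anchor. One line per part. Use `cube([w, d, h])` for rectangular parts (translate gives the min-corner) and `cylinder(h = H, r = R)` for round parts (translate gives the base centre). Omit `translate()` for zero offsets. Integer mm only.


translate([618, 358, 0]) cylinder(h = 11, r = 138);
translate([618, 358, 11]) cylinder(h = 231, r = 53);
translate([618, 358, 242]) cylinder(h = 11, r = 138);
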